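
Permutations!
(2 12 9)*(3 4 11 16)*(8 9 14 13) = [0, 1, 12, 4, 11, 5, 6, 7, 9, 2, 10, 16, 14, 8, 13, 15, 3] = (2 12 14 13 8 9)(3 4 11 16)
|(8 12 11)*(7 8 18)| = 5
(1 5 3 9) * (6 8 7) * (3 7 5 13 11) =(1 13 11 3 9)(5 7 6 8) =[0, 13, 2, 9, 4, 7, 8, 6, 5, 1, 10, 3, 12, 11]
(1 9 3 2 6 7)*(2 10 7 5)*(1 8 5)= (1 9 3 10 7 8 5 2 6)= [0, 9, 6, 10, 4, 2, 1, 8, 5, 3, 7]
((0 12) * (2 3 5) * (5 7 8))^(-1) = (0 12)(2 5 8 7 3)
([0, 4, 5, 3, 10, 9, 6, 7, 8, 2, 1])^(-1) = [0, 10, 9, 3, 1, 2, 6, 7, 8, 5, 4]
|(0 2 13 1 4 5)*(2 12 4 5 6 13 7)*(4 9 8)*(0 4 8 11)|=20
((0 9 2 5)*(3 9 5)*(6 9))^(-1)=(0 5)(2 9 6 3)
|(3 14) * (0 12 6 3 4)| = |(0 12 6 3 14 4)| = 6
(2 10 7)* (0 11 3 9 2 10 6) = (0 11 3 9 2 6)(7 10) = [11, 1, 6, 9, 4, 5, 0, 10, 8, 2, 7, 3]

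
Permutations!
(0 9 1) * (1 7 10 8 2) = (0 9 7 10 8 2 1) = [9, 0, 1, 3, 4, 5, 6, 10, 2, 7, 8]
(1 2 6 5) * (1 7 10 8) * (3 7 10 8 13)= [0, 2, 6, 7, 4, 10, 5, 8, 1, 9, 13, 11, 12, 3]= (1 2 6 5 10 13 3 7 8)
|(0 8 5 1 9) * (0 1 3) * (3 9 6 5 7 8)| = 4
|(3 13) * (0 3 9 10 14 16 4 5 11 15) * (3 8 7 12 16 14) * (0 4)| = 20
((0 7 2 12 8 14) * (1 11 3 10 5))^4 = (0 8 2)(1 5 10 3 11)(7 14 12)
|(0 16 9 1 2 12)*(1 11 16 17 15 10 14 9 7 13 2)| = 12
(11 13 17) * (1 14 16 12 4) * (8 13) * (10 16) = (1 14 10 16 12 4)(8 13 17 11) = [0, 14, 2, 3, 1, 5, 6, 7, 13, 9, 16, 8, 4, 17, 10, 15, 12, 11]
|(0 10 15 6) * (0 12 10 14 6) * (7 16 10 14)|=|(0 7 16 10 15)(6 12 14)|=15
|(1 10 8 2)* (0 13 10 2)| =|(0 13 10 8)(1 2)| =4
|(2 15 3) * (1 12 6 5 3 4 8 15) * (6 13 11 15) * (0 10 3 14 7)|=15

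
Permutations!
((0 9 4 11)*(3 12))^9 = (0 9 4 11)(3 12)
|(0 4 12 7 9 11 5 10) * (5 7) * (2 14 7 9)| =|(0 4 12 5 10)(2 14 7)(9 11)| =30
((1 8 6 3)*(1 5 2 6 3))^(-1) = ((1 8 3 5 2 6))^(-1) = (1 6 2 5 3 8)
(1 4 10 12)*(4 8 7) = [0, 8, 2, 3, 10, 5, 6, 4, 7, 9, 12, 11, 1] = (1 8 7 4 10 12)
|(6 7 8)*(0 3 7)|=|(0 3 7 8 6)|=5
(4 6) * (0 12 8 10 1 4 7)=[12, 4, 2, 3, 6, 5, 7, 0, 10, 9, 1, 11, 8]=(0 12 8 10 1 4 6 7)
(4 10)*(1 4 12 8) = [0, 4, 2, 3, 10, 5, 6, 7, 1, 9, 12, 11, 8] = (1 4 10 12 8)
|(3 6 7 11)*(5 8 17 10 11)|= |(3 6 7 5 8 17 10 11)|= 8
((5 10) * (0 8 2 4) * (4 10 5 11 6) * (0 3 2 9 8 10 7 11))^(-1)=(0 10)(2 3 4 6 11 7)(8 9)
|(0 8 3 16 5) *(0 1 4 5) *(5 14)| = 4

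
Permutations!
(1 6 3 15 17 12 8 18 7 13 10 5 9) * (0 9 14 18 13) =[9, 6, 2, 15, 4, 14, 3, 0, 13, 1, 5, 11, 8, 10, 18, 17, 16, 12, 7] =(0 9 1 6 3 15 17 12 8 13 10 5 14 18 7)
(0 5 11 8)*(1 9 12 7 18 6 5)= (0 1 9 12 7 18 6 5 11 8)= [1, 9, 2, 3, 4, 11, 5, 18, 0, 12, 10, 8, 7, 13, 14, 15, 16, 17, 6]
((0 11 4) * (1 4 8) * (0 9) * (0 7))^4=(0 4 11 9 8 7 1)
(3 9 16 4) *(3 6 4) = (3 9 16)(4 6) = [0, 1, 2, 9, 6, 5, 4, 7, 8, 16, 10, 11, 12, 13, 14, 15, 3]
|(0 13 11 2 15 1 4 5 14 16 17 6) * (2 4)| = 9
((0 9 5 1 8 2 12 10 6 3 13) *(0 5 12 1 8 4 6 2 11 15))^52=(0 5 4 12 11 3 2)(1 9 8 6 10 15 13)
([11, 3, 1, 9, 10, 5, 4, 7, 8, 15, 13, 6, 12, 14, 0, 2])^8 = (0 11 6 4 10 13 14)(1 15 3 2 9)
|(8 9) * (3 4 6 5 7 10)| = 6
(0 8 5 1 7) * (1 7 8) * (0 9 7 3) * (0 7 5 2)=[1, 8, 0, 7, 4, 3, 6, 9, 2, 5]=(0 1 8 2)(3 7 9 5)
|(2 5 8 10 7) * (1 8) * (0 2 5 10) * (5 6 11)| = |(0 2 10 7 6 11 5 1 8)| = 9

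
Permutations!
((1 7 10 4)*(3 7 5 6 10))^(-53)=((1 5 6 10 4)(3 7))^(-53)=(1 6 4 5 10)(3 7)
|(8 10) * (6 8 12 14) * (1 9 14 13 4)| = 9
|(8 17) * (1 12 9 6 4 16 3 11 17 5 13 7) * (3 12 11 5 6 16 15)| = 33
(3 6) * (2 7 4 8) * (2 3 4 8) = [0, 1, 7, 6, 2, 5, 4, 8, 3] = (2 7 8 3 6 4)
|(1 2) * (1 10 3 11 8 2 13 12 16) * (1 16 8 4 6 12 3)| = 10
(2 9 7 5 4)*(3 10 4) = [0, 1, 9, 10, 2, 3, 6, 5, 8, 7, 4] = (2 9 7 5 3 10 4)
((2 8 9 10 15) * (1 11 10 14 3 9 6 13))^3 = (1 15 6 11 2 13 10 8)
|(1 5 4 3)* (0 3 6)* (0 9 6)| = 10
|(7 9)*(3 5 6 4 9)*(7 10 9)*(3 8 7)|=|(3 5 6 4)(7 8)(9 10)|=4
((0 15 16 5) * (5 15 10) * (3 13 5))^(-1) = (0 5 13 3 10)(15 16)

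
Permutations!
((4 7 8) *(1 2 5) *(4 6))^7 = ((1 2 5)(4 7 8 6))^7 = (1 2 5)(4 6 8 7)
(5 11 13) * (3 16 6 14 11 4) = (3 16 6 14 11 13 5 4) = [0, 1, 2, 16, 3, 4, 14, 7, 8, 9, 10, 13, 12, 5, 11, 15, 6]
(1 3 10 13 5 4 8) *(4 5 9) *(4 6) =(1 3 10 13 9 6 4 8) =[0, 3, 2, 10, 8, 5, 4, 7, 1, 6, 13, 11, 12, 9]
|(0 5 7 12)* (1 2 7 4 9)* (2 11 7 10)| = |(0 5 4 9 1 11 7 12)(2 10)| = 8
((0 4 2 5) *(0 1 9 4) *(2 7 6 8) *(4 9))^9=(9)(1 7 8 5 4 6 2)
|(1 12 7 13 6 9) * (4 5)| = 6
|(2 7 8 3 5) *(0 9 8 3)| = 12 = |(0 9 8)(2 7 3 5)|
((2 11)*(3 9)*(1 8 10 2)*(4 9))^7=((1 8 10 2 11)(3 4 9))^7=(1 10 11 8 2)(3 4 9)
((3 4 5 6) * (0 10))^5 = (0 10)(3 4 5 6)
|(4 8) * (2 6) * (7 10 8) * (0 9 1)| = 12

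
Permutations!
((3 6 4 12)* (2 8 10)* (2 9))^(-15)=(2 8 10 9)(3 6 4 12)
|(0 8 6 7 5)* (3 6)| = 6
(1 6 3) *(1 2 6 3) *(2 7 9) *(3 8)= (1 8 3 7 9 2 6)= [0, 8, 6, 7, 4, 5, 1, 9, 3, 2]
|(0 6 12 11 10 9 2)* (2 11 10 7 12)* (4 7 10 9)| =6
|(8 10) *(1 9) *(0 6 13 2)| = |(0 6 13 2)(1 9)(8 10)| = 4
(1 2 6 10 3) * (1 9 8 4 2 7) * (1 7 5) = (1 5)(2 6 10 3 9 8 4) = [0, 5, 6, 9, 2, 1, 10, 7, 4, 8, 3]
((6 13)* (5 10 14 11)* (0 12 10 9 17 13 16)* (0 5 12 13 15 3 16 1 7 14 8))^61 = ((0 13 6 1 7 14 11 12 10 8)(3 16 5 9 17 15))^61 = (0 13 6 1 7 14 11 12 10 8)(3 16 5 9 17 15)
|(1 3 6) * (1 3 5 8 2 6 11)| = 7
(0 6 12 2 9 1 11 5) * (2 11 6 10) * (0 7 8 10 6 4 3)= (0 6 12 11 5 7 8 10 2 9 1 4 3)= [6, 4, 9, 0, 3, 7, 12, 8, 10, 1, 2, 5, 11]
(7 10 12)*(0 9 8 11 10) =(0 9 8 11 10 12 7) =[9, 1, 2, 3, 4, 5, 6, 0, 11, 8, 12, 10, 7]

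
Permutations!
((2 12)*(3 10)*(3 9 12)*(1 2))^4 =(1 9 3)(2 12 10)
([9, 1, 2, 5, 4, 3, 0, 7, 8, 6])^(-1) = [6, 1, 2, 5, 4, 3, 9, 7, 8, 0]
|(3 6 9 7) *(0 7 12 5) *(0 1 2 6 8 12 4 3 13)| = 9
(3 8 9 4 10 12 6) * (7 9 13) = (3 8 13 7 9 4 10 12 6) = [0, 1, 2, 8, 10, 5, 3, 9, 13, 4, 12, 11, 6, 7]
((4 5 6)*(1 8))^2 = ((1 8)(4 5 6))^2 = (8)(4 6 5)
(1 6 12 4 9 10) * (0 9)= [9, 6, 2, 3, 0, 5, 12, 7, 8, 10, 1, 11, 4]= (0 9 10 1 6 12 4)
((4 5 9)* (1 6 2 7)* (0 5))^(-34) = ((0 5 9 4)(1 6 2 7))^(-34) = (0 9)(1 2)(4 5)(6 7)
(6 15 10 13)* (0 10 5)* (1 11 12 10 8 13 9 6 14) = (0 8 13 14 1 11 12 10 9 6 15 5) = [8, 11, 2, 3, 4, 0, 15, 7, 13, 6, 9, 12, 10, 14, 1, 5]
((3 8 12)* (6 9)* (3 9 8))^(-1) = ((6 8 12 9))^(-1) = (6 9 12 8)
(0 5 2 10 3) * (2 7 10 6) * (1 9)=[5, 9, 6, 0, 4, 7, 2, 10, 8, 1, 3]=(0 5 7 10 3)(1 9)(2 6)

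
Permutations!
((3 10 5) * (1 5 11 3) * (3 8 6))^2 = ((1 5)(3 10 11 8 6))^2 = (3 11 6 10 8)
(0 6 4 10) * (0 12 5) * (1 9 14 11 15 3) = (0 6 4 10 12 5)(1 9 14 11 15 3) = [6, 9, 2, 1, 10, 0, 4, 7, 8, 14, 12, 15, 5, 13, 11, 3]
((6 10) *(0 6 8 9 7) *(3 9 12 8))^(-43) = ((0 6 10 3 9 7)(8 12))^(-43) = (0 7 9 3 10 6)(8 12)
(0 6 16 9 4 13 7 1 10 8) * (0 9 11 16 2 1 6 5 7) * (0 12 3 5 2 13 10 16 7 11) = (0 2 1 16)(3 5 11 7 6 13 12)(4 10 8 9) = [2, 16, 1, 5, 10, 11, 13, 6, 9, 4, 8, 7, 3, 12, 14, 15, 0]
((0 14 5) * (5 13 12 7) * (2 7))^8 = (0 14 13 12 2 7 5)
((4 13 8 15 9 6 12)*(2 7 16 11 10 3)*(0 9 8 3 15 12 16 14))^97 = ((0 9 6 16 11 10 15 8 12 4 13 3 2 7 14))^97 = (0 8 14 15 7 10 2 11 3 16 13 6 4 9 12)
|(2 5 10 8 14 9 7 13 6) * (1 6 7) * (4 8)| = |(1 6 2 5 10 4 8 14 9)(7 13)| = 18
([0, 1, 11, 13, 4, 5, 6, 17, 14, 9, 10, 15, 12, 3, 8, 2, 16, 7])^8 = [0, 1, 15, 3, 4, 5, 6, 7, 8, 9, 10, 2, 12, 13, 14, 11, 16, 17]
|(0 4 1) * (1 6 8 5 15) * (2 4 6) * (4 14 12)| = 12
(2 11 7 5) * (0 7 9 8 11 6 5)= (0 7)(2 6 5)(8 11 9)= [7, 1, 6, 3, 4, 2, 5, 0, 11, 8, 10, 9]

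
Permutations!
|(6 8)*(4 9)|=2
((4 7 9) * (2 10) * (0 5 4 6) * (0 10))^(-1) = (0 2 10 6 9 7 4 5)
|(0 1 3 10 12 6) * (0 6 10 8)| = 4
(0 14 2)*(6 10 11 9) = (0 14 2)(6 10 11 9) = [14, 1, 0, 3, 4, 5, 10, 7, 8, 6, 11, 9, 12, 13, 2]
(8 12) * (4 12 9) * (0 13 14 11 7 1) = (0 13 14 11 7 1)(4 12 8 9) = [13, 0, 2, 3, 12, 5, 6, 1, 9, 4, 10, 7, 8, 14, 11]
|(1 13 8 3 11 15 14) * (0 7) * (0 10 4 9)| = |(0 7 10 4 9)(1 13 8 3 11 15 14)| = 35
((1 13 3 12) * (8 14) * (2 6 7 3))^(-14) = (14)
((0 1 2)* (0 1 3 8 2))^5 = (8)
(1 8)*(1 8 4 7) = (8)(1 4 7) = [0, 4, 2, 3, 7, 5, 6, 1, 8]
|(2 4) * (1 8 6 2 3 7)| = 7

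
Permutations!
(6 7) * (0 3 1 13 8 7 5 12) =[3, 13, 2, 1, 4, 12, 5, 6, 7, 9, 10, 11, 0, 8] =(0 3 1 13 8 7 6 5 12)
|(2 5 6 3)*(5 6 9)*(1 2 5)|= 6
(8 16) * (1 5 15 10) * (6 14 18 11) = (1 5 15 10)(6 14 18 11)(8 16) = [0, 5, 2, 3, 4, 15, 14, 7, 16, 9, 1, 6, 12, 13, 18, 10, 8, 17, 11]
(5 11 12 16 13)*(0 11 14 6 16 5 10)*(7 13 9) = (0 11 12 5 14 6 16 9 7 13 10) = [11, 1, 2, 3, 4, 14, 16, 13, 8, 7, 0, 12, 5, 10, 6, 15, 9]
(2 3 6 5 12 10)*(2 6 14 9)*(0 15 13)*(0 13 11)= (0 15 11)(2 3 14 9)(5 12 10 6)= [15, 1, 3, 14, 4, 12, 5, 7, 8, 2, 6, 0, 10, 13, 9, 11]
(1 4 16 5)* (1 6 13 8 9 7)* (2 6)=[0, 4, 6, 3, 16, 2, 13, 1, 9, 7, 10, 11, 12, 8, 14, 15, 5]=(1 4 16 5 2 6 13 8 9 7)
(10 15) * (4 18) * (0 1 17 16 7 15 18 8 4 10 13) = (0 1 17 16 7 15 13)(4 8)(10 18) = [1, 17, 2, 3, 8, 5, 6, 15, 4, 9, 18, 11, 12, 0, 14, 13, 7, 16, 10]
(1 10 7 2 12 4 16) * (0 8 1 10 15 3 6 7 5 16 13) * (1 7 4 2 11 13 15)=[8, 1, 12, 6, 15, 16, 4, 11, 7, 9, 5, 13, 2, 0, 14, 3, 10]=(0 8 7 11 13)(2 12)(3 6 4 15)(5 16 10)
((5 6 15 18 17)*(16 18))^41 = (5 17 18 16 15 6)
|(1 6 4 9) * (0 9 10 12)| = |(0 9 1 6 4 10 12)| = 7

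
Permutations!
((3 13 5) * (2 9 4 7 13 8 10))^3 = (2 7 3)(4 5 10)(8 9 13)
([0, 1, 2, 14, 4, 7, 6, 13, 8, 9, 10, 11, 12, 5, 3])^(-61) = [0, 1, 2, 14, 4, 13, 6, 5, 8, 9, 10, 11, 12, 7, 3]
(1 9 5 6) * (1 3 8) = (1 9 5 6 3 8) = [0, 9, 2, 8, 4, 6, 3, 7, 1, 5]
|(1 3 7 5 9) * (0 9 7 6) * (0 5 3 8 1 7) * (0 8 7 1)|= |(0 9 1 7 3 6 5 8)|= 8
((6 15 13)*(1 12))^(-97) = (1 12)(6 13 15)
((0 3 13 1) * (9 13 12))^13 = ((0 3 12 9 13 1))^13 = (0 3 12 9 13 1)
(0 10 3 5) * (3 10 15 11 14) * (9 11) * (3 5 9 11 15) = (0 3 9 15 11 14 5) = [3, 1, 2, 9, 4, 0, 6, 7, 8, 15, 10, 14, 12, 13, 5, 11]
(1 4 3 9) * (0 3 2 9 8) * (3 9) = (0 9 1 4 2 3 8) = [9, 4, 3, 8, 2, 5, 6, 7, 0, 1]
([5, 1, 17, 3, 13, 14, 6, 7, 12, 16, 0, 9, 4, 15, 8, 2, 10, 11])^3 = [8, 1, 9, 3, 2, 12, 6, 7, 13, 0, 14, 10, 15, 17, 4, 11, 5, 16]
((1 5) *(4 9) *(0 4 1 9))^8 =((0 4)(1 5 9))^8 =(1 9 5)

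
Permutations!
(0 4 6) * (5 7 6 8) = [4, 1, 2, 3, 8, 7, 0, 6, 5] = (0 4 8 5 7 6)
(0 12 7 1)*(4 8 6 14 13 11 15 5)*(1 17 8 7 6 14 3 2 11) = [12, 0, 11, 2, 7, 4, 3, 17, 14, 9, 10, 15, 6, 1, 13, 5, 16, 8] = (0 12 6 3 2 11 15 5 4 7 17 8 14 13 1)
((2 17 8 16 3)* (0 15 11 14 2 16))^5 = (0 17 14 15 8 2 11)(3 16)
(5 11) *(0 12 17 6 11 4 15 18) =(0 12 17 6 11 5 4 15 18) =[12, 1, 2, 3, 15, 4, 11, 7, 8, 9, 10, 5, 17, 13, 14, 18, 16, 6, 0]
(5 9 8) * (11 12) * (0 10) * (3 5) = (0 10)(3 5 9 8)(11 12) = [10, 1, 2, 5, 4, 9, 6, 7, 3, 8, 0, 12, 11]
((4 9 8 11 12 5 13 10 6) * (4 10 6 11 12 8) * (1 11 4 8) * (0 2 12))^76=(0 10 12 9 13)(2 4 5 8 6)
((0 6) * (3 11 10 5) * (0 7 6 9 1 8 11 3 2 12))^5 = ((0 9 1 8 11 10 5 2 12)(6 7))^5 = (0 10 9 5 1 2 8 12 11)(6 7)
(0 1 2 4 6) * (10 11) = (0 1 2 4 6)(10 11) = [1, 2, 4, 3, 6, 5, 0, 7, 8, 9, 11, 10]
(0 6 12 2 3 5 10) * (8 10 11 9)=[6, 1, 3, 5, 4, 11, 12, 7, 10, 8, 0, 9, 2]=(0 6 12 2 3 5 11 9 8 10)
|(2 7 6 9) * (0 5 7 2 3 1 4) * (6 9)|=|(0 5 7 9 3 1 4)|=7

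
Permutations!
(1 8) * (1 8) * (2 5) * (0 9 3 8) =[9, 1, 5, 8, 4, 2, 6, 7, 0, 3] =(0 9 3 8)(2 5)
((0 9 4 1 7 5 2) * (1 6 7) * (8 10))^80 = (10)(0 6 2 4 5 9 7)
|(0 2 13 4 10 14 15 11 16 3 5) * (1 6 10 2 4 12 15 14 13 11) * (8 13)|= |(0 4 2 11 16 3 5)(1 6 10 8 13 12 15)|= 7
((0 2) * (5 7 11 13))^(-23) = (0 2)(5 7 11 13)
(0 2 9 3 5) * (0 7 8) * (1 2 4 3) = [4, 2, 9, 5, 3, 7, 6, 8, 0, 1] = (0 4 3 5 7 8)(1 2 9)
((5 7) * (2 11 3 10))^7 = ((2 11 3 10)(5 7))^7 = (2 10 3 11)(5 7)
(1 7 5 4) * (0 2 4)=[2, 7, 4, 3, 1, 0, 6, 5]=(0 2 4 1 7 5)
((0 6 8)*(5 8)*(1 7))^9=(0 6 5 8)(1 7)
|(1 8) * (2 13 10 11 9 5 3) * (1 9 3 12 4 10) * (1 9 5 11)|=|(1 8 5 12 4 10)(2 13 9 11 3)|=30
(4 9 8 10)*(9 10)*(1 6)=(1 6)(4 10)(8 9)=[0, 6, 2, 3, 10, 5, 1, 7, 9, 8, 4]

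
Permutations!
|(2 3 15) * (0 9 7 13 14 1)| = |(0 9 7 13 14 1)(2 3 15)| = 6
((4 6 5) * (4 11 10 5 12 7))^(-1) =(4 7 12 6)(5 10 11)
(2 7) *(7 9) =(2 9 7) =[0, 1, 9, 3, 4, 5, 6, 2, 8, 7]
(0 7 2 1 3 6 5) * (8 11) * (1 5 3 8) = [7, 8, 5, 6, 4, 0, 3, 2, 11, 9, 10, 1] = (0 7 2 5)(1 8 11)(3 6)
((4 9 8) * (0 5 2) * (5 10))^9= (0 10 5 2)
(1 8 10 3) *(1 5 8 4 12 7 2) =(1 4 12 7 2)(3 5 8 10) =[0, 4, 1, 5, 12, 8, 6, 2, 10, 9, 3, 11, 7]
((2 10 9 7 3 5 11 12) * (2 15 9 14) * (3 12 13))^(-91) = (2 14 10)(3 5 11 13)(7 12 15 9)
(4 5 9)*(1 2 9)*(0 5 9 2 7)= [5, 7, 2, 3, 9, 1, 6, 0, 8, 4]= (0 5 1 7)(4 9)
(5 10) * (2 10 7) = (2 10 5 7) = [0, 1, 10, 3, 4, 7, 6, 2, 8, 9, 5]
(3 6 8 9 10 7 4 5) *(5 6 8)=(3 8 9 10 7 4 6 5)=[0, 1, 2, 8, 6, 3, 5, 4, 9, 10, 7]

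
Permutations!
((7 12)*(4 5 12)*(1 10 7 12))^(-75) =(12)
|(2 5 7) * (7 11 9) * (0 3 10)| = |(0 3 10)(2 5 11 9 7)| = 15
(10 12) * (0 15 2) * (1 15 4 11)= (0 4 11 1 15 2)(10 12)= [4, 15, 0, 3, 11, 5, 6, 7, 8, 9, 12, 1, 10, 13, 14, 2]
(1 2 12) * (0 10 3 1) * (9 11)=(0 10 3 1 2 12)(9 11)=[10, 2, 12, 1, 4, 5, 6, 7, 8, 11, 3, 9, 0]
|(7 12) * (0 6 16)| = |(0 6 16)(7 12)| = 6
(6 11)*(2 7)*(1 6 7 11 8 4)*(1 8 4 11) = (1 6 4 8 11 7 2) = [0, 6, 1, 3, 8, 5, 4, 2, 11, 9, 10, 7]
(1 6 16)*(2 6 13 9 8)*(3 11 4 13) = [0, 3, 6, 11, 13, 5, 16, 7, 2, 8, 10, 4, 12, 9, 14, 15, 1] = (1 3 11 4 13 9 8 2 6 16)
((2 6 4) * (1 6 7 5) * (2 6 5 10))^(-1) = ((1 5)(2 7 10)(4 6))^(-1) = (1 5)(2 10 7)(4 6)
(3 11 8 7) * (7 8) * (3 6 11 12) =(3 12)(6 11 7) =[0, 1, 2, 12, 4, 5, 11, 6, 8, 9, 10, 7, 3]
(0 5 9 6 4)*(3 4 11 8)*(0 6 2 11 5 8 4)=(0 8 3)(2 11 4 6 5 9)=[8, 1, 11, 0, 6, 9, 5, 7, 3, 2, 10, 4]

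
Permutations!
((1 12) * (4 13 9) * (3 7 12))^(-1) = (1 12 7 3)(4 9 13)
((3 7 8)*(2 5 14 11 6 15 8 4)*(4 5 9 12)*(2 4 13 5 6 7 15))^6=((2 9 12 13 5 14 11 7 6)(3 15 8))^6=(15)(2 11 13)(5 9 7)(6 14 12)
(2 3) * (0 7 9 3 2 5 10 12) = [7, 1, 2, 5, 4, 10, 6, 9, 8, 3, 12, 11, 0] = (0 7 9 3 5 10 12)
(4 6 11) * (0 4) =(0 4 6 11) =[4, 1, 2, 3, 6, 5, 11, 7, 8, 9, 10, 0]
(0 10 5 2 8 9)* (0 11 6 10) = (2 8 9 11 6 10 5) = [0, 1, 8, 3, 4, 2, 10, 7, 9, 11, 5, 6]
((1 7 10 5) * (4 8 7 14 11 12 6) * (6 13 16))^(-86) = ((1 14 11 12 13 16 6 4 8 7 10 5))^(-86) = (1 10 8 6 13 11)(4 16 12 14 5 7)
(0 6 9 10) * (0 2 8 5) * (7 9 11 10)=(0 6 11 10 2 8 5)(7 9)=[6, 1, 8, 3, 4, 0, 11, 9, 5, 7, 2, 10]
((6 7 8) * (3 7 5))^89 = (3 5 6 8 7)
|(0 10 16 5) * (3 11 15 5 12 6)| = |(0 10 16 12 6 3 11 15 5)| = 9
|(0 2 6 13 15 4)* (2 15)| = 3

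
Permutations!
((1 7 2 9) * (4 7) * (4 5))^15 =(1 7)(2 5)(4 9)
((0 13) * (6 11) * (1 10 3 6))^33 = ((0 13)(1 10 3 6 11))^33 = (0 13)(1 6 10 11 3)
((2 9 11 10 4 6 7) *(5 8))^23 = ((2 9 11 10 4 6 7)(5 8))^23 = (2 11 4 7 9 10 6)(5 8)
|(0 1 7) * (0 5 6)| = 5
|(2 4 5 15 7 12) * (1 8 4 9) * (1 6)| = |(1 8 4 5 15 7 12 2 9 6)| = 10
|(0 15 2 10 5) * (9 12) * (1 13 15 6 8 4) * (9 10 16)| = 13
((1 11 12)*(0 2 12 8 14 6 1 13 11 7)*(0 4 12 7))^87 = ((0 2 7 4 12 13 11 8 14 6 1))^87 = (0 1 6 14 8 11 13 12 4 7 2)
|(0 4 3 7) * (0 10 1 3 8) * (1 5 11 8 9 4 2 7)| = |(0 2 7 10 5 11 8)(1 3)(4 9)| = 14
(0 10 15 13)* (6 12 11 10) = (0 6 12 11 10 15 13) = [6, 1, 2, 3, 4, 5, 12, 7, 8, 9, 15, 10, 11, 0, 14, 13]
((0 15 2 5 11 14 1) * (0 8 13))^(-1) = ((0 15 2 5 11 14 1 8 13))^(-1) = (0 13 8 1 14 11 5 2 15)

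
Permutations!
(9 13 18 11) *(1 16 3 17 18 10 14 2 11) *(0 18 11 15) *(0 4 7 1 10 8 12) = (0 18 10 14 2 15 4 7 1 16 3 17 11 9 13 8 12) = [18, 16, 15, 17, 7, 5, 6, 1, 12, 13, 14, 9, 0, 8, 2, 4, 3, 11, 10]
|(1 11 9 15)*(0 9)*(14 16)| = |(0 9 15 1 11)(14 16)| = 10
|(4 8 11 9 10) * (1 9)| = |(1 9 10 4 8 11)| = 6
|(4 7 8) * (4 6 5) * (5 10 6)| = 4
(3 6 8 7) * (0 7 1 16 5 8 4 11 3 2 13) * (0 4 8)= (0 7 2 13 4 11 3 6 8 1 16 5)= [7, 16, 13, 6, 11, 0, 8, 2, 1, 9, 10, 3, 12, 4, 14, 15, 5]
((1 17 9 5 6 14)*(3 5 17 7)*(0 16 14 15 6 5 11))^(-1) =((0 16 14 1 7 3 11)(6 15)(9 17))^(-1) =(0 11 3 7 1 14 16)(6 15)(9 17)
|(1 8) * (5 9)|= 2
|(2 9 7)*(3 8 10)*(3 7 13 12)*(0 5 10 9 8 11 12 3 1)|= 12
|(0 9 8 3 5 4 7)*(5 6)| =8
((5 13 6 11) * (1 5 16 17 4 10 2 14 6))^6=(2 4 16 6)(10 17 11 14)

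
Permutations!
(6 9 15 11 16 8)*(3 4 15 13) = [0, 1, 2, 4, 15, 5, 9, 7, 6, 13, 10, 16, 12, 3, 14, 11, 8] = (3 4 15 11 16 8 6 9 13)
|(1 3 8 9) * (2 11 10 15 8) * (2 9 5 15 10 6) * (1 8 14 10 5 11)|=28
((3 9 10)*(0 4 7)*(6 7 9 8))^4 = ((0 4 9 10 3 8 6 7))^4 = (0 3)(4 8)(6 9)(7 10)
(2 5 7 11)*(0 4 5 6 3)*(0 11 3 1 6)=(0 4 5 7 3 11 2)(1 6)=[4, 6, 0, 11, 5, 7, 1, 3, 8, 9, 10, 2]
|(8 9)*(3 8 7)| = |(3 8 9 7)| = 4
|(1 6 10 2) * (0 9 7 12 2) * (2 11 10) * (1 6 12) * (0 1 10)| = |(0 9 7 10 1 12 11)(2 6)| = 14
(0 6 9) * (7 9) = (0 6 7 9) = [6, 1, 2, 3, 4, 5, 7, 9, 8, 0]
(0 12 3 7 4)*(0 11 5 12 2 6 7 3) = [2, 1, 6, 3, 11, 12, 7, 4, 8, 9, 10, 5, 0] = (0 2 6 7 4 11 5 12)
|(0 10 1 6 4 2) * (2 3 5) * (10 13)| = |(0 13 10 1 6 4 3 5 2)| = 9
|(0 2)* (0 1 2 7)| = |(0 7)(1 2)| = 2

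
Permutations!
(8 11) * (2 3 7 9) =(2 3 7 9)(8 11) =[0, 1, 3, 7, 4, 5, 6, 9, 11, 2, 10, 8]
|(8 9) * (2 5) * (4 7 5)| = |(2 4 7 5)(8 9)| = 4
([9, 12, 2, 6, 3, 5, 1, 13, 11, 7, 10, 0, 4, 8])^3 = (0 13)(1 3 12 6 4)(7 11)(8 9)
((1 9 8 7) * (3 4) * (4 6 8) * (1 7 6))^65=((1 9 4 3)(6 8))^65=(1 9 4 3)(6 8)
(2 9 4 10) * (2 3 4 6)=[0, 1, 9, 4, 10, 5, 2, 7, 8, 6, 3]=(2 9 6)(3 4 10)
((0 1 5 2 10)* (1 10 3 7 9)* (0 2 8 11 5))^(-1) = (0 1 9 7 3 2 10)(5 11 8)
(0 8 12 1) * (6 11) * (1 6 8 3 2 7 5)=(0 3 2 7 5 1)(6 11 8 12)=[3, 0, 7, 2, 4, 1, 11, 5, 12, 9, 10, 8, 6]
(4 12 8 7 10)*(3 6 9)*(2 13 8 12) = (2 13 8 7 10 4)(3 6 9) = [0, 1, 13, 6, 2, 5, 9, 10, 7, 3, 4, 11, 12, 8]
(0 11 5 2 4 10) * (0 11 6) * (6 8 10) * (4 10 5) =(0 8 5 2 10 11 4 6) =[8, 1, 10, 3, 6, 2, 0, 7, 5, 9, 11, 4]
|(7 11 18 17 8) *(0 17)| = 6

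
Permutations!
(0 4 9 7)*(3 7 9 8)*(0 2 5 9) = [4, 1, 5, 7, 8, 9, 6, 2, 3, 0] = (0 4 8 3 7 2 5 9)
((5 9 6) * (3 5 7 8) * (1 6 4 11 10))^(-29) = (1 6 7 8 3 5 9 4 11 10)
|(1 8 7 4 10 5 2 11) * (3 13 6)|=24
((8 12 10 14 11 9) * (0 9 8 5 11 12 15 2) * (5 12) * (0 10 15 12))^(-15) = (0 9)(2 10 14 5 11 8 12 15)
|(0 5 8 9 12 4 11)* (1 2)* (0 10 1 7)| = 11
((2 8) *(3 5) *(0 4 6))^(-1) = ((0 4 6)(2 8)(3 5))^(-1) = (0 6 4)(2 8)(3 5)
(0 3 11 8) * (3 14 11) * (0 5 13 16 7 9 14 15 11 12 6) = (0 15 11 8 5 13 16 7 9 14 12 6) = [15, 1, 2, 3, 4, 13, 0, 9, 5, 14, 10, 8, 6, 16, 12, 11, 7]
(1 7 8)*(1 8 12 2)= [0, 7, 1, 3, 4, 5, 6, 12, 8, 9, 10, 11, 2]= (1 7 12 2)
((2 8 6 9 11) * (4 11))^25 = ((2 8 6 9 4 11))^25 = (2 8 6 9 4 11)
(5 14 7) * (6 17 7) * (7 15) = (5 14 6 17 15 7) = [0, 1, 2, 3, 4, 14, 17, 5, 8, 9, 10, 11, 12, 13, 6, 7, 16, 15]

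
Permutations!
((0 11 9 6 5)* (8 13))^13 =(0 6 11 5 9)(8 13) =((0 11 9 6 5)(8 13))^13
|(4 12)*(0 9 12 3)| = 5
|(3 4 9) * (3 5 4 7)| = |(3 7)(4 9 5)| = 6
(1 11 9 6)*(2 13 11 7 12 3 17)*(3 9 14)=(1 7 12 9 6)(2 13 11 14 3 17)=[0, 7, 13, 17, 4, 5, 1, 12, 8, 6, 10, 14, 9, 11, 3, 15, 16, 2]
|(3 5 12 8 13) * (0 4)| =10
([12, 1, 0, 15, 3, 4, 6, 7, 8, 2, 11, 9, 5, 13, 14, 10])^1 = (0 12 5 4 3 15 10 11 9 2)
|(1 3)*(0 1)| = |(0 1 3)| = 3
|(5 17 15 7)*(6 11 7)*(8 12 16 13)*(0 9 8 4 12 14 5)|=20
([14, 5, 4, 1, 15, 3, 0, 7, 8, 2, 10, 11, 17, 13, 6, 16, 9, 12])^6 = (17)(2 4 15 16 9)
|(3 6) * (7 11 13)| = |(3 6)(7 11 13)| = 6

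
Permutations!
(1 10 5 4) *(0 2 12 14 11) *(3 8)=(0 2 12 14 11)(1 10 5 4)(3 8)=[2, 10, 12, 8, 1, 4, 6, 7, 3, 9, 5, 0, 14, 13, 11]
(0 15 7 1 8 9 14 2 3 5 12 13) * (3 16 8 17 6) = [15, 17, 16, 5, 4, 12, 3, 1, 9, 14, 10, 11, 13, 0, 2, 7, 8, 6] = (0 15 7 1 17 6 3 5 12 13)(2 16 8 9 14)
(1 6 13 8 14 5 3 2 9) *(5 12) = [0, 6, 9, 2, 4, 3, 13, 7, 14, 1, 10, 11, 5, 8, 12] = (1 6 13 8 14 12 5 3 2 9)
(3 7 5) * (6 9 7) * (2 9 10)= (2 9 7 5 3 6 10)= [0, 1, 9, 6, 4, 3, 10, 5, 8, 7, 2]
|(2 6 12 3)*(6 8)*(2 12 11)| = |(2 8 6 11)(3 12)| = 4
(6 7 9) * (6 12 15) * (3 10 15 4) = (3 10 15 6 7 9 12 4) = [0, 1, 2, 10, 3, 5, 7, 9, 8, 12, 15, 11, 4, 13, 14, 6]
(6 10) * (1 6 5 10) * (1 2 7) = (1 6 2 7)(5 10) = [0, 6, 7, 3, 4, 10, 2, 1, 8, 9, 5]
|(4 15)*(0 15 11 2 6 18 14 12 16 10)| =11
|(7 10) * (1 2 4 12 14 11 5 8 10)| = 10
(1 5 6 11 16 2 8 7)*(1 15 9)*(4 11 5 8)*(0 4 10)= (0 4 11 16 2 10)(1 8 7 15 9)(5 6)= [4, 8, 10, 3, 11, 6, 5, 15, 7, 1, 0, 16, 12, 13, 14, 9, 2]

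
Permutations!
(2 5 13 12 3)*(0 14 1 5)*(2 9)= (0 14 1 5 13 12 3 9 2)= [14, 5, 0, 9, 4, 13, 6, 7, 8, 2, 10, 11, 3, 12, 1]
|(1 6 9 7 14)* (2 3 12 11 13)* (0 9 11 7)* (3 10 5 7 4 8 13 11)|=12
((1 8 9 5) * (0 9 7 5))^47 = ((0 9)(1 8 7 5))^47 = (0 9)(1 5 7 8)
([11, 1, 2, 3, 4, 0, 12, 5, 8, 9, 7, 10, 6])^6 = [11, 1, 2, 3, 4, 0, 6, 5, 8, 9, 7, 10, 12]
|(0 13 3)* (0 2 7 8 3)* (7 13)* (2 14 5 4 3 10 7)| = 12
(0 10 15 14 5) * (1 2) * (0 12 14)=(0 10 15)(1 2)(5 12 14)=[10, 2, 1, 3, 4, 12, 6, 7, 8, 9, 15, 11, 14, 13, 5, 0]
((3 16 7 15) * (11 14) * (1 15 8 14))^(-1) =(1 11 14 8 7 16 3 15)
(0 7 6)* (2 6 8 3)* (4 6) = (0 7 8 3 2 4 6) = [7, 1, 4, 2, 6, 5, 0, 8, 3]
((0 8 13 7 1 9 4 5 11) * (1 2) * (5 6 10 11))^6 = (0 9 8 4 13 6 7 10 2 11 1)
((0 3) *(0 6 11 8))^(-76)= ((0 3 6 11 8))^(-76)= (0 8 11 6 3)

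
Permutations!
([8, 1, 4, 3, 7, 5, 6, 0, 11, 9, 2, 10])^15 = [8, 1, 4, 3, 7, 5, 6, 0, 11, 9, 2, 10]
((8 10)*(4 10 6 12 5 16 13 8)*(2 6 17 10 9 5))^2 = ((2 6 12)(4 9 5 16 13 8 17 10))^2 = (2 12 6)(4 5 13 17)(8 10 9 16)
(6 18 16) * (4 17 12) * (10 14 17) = (4 10 14 17 12)(6 18 16) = [0, 1, 2, 3, 10, 5, 18, 7, 8, 9, 14, 11, 4, 13, 17, 15, 6, 12, 16]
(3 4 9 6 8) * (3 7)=(3 4 9 6 8 7)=[0, 1, 2, 4, 9, 5, 8, 3, 7, 6]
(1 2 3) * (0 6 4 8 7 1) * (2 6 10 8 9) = (0 10 8 7 1 6 4 9 2 3) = [10, 6, 3, 0, 9, 5, 4, 1, 7, 2, 8]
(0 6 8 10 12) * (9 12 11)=(0 6 8 10 11 9 12)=[6, 1, 2, 3, 4, 5, 8, 7, 10, 12, 11, 9, 0]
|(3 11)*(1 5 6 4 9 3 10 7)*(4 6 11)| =15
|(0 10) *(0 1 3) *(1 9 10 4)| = 4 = |(0 4 1 3)(9 10)|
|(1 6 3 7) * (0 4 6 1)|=5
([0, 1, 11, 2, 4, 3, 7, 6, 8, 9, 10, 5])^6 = [0, 1, 5, 11, 4, 2, 6, 7, 8, 9, 10, 3]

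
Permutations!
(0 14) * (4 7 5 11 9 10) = (0 14)(4 7 5 11 9 10) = [14, 1, 2, 3, 7, 11, 6, 5, 8, 10, 4, 9, 12, 13, 0]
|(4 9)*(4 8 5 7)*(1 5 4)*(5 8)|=|(1 8 4 9 5 7)|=6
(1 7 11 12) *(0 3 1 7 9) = (0 3 1 9)(7 11 12) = [3, 9, 2, 1, 4, 5, 6, 11, 8, 0, 10, 12, 7]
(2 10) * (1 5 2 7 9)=[0, 5, 10, 3, 4, 2, 6, 9, 8, 1, 7]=(1 5 2 10 7 9)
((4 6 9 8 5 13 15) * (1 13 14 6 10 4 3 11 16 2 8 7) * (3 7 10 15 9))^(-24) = (16)(1 4 13 15 9 7 10)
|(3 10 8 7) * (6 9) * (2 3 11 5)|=14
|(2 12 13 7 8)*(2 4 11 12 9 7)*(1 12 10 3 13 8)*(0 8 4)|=10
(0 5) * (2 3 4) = (0 5)(2 3 4) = [5, 1, 3, 4, 2, 0]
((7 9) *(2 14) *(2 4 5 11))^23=((2 14 4 5 11)(7 9))^23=(2 5 14 11 4)(7 9)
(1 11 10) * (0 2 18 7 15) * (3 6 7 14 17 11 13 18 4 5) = [2, 13, 4, 6, 5, 3, 7, 15, 8, 9, 1, 10, 12, 18, 17, 0, 16, 11, 14] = (0 2 4 5 3 6 7 15)(1 13 18 14 17 11 10)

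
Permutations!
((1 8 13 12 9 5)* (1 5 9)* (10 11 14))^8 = (10 14 11)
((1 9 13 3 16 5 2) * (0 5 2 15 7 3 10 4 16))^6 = ((0 5 15 7 3)(1 9 13 10 4 16 2))^6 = (0 5 15 7 3)(1 2 16 4 10 13 9)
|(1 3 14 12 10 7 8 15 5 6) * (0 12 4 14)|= |(0 12 10 7 8 15 5 6 1 3)(4 14)|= 10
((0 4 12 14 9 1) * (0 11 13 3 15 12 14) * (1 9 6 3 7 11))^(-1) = (0 12 15 3 6 14 4)(7 13 11)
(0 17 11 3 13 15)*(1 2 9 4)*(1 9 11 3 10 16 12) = (0 17 3 13 15)(1 2 11 10 16 12)(4 9) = [17, 2, 11, 13, 9, 5, 6, 7, 8, 4, 16, 10, 1, 15, 14, 0, 12, 3]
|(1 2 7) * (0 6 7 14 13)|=7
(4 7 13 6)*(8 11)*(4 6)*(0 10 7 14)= (0 10 7 13 4 14)(8 11)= [10, 1, 2, 3, 14, 5, 6, 13, 11, 9, 7, 8, 12, 4, 0]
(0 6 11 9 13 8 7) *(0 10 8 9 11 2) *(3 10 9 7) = (0 6 2)(3 10 8)(7 9 13) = [6, 1, 0, 10, 4, 5, 2, 9, 3, 13, 8, 11, 12, 7]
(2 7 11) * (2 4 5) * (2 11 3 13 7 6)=(2 6)(3 13 7)(4 5 11)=[0, 1, 6, 13, 5, 11, 2, 3, 8, 9, 10, 4, 12, 7]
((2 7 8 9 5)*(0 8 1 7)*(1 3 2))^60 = ((0 8 9 5 1 7 3 2))^60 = (0 1)(2 5)(3 9)(7 8)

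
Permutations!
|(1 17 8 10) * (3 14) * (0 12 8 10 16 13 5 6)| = 42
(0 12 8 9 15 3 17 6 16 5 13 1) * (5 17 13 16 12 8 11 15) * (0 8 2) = (0 2)(1 8 9 5 16 17 6 12 11 15 3 13) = [2, 8, 0, 13, 4, 16, 12, 7, 9, 5, 10, 15, 11, 1, 14, 3, 17, 6]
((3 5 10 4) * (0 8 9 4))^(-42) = ((0 8 9 4 3 5 10))^(-42) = (10)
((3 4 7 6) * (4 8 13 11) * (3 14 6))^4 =((3 8 13 11 4 7)(6 14))^4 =(14)(3 4 13)(7 11 8)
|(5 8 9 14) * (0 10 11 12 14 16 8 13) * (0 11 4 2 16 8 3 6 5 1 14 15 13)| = 8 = |(0 10 4 2 16 3 6 5)(1 14)(8 9)(11 12 15 13)|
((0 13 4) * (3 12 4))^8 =((0 13 3 12 4))^8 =(0 12 13 4 3)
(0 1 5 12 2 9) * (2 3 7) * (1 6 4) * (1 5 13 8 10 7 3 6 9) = [9, 13, 1, 3, 5, 12, 4, 2, 10, 0, 7, 11, 6, 8] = (0 9)(1 13 8 10 7 2)(4 5 12 6)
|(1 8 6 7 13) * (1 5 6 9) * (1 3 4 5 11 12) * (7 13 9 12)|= 24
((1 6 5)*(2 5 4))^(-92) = ((1 6 4 2 5))^(-92) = (1 2 6 5 4)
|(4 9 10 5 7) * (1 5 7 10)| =6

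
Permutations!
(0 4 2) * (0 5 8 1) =(0 4 2 5 8 1) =[4, 0, 5, 3, 2, 8, 6, 7, 1]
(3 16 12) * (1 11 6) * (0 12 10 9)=(0 12 3 16 10 9)(1 11 6)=[12, 11, 2, 16, 4, 5, 1, 7, 8, 0, 9, 6, 3, 13, 14, 15, 10]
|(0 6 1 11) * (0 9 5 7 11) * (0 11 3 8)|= |(0 6 1 11 9 5 7 3 8)|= 9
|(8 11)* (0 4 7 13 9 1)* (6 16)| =6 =|(0 4 7 13 9 1)(6 16)(8 11)|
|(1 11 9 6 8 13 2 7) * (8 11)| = |(1 8 13 2 7)(6 11 9)| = 15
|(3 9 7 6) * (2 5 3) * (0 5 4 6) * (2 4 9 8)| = 14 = |(0 5 3 8 2 9 7)(4 6)|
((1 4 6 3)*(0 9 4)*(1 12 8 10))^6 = (0 8 6)(1 12 4)(3 9 10)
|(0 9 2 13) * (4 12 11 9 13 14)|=6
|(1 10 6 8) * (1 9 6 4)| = |(1 10 4)(6 8 9)| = 3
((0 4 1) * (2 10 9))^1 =(0 4 1)(2 10 9)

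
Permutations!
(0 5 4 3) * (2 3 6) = (0 5 4 6 2 3) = [5, 1, 3, 0, 6, 4, 2]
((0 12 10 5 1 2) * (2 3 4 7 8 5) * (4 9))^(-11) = ((0 12 10 2)(1 3 9 4 7 8 5))^(-11) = (0 12 10 2)(1 4 5 9 8 3 7)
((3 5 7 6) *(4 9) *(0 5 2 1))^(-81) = ((0 5 7 6 3 2 1)(4 9))^(-81) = (0 6 1 7 2 5 3)(4 9)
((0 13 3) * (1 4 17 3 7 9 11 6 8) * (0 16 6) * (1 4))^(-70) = (3 6 4)(8 17 16)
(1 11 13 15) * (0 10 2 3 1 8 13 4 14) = (0 10 2 3 1 11 4 14)(8 13 15) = [10, 11, 3, 1, 14, 5, 6, 7, 13, 9, 2, 4, 12, 15, 0, 8]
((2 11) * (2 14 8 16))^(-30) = (16)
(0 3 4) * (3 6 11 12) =(0 6 11 12 3 4) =[6, 1, 2, 4, 0, 5, 11, 7, 8, 9, 10, 12, 3]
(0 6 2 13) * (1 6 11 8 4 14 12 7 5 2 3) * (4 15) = (0 11 8 15 4 14 12 7 5 2 13)(1 6 3) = [11, 6, 13, 1, 14, 2, 3, 5, 15, 9, 10, 8, 7, 0, 12, 4]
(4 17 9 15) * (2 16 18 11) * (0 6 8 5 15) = (0 6 8 5 15 4 17 9)(2 16 18 11) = [6, 1, 16, 3, 17, 15, 8, 7, 5, 0, 10, 2, 12, 13, 14, 4, 18, 9, 11]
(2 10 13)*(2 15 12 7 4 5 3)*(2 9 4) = (2 10 13 15 12 7)(3 9 4 5) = [0, 1, 10, 9, 5, 3, 6, 2, 8, 4, 13, 11, 7, 15, 14, 12]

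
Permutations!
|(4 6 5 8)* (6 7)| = 5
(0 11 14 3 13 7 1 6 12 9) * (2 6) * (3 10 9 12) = [11, 2, 6, 13, 4, 5, 3, 1, 8, 0, 9, 14, 12, 7, 10] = (0 11 14 10 9)(1 2 6 3 13 7)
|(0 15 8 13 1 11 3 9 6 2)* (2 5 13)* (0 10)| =35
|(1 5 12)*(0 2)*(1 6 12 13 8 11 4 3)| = |(0 2)(1 5 13 8 11 4 3)(6 12)| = 14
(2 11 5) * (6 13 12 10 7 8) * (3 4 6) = (2 11 5)(3 4 6 13 12 10 7 8) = [0, 1, 11, 4, 6, 2, 13, 8, 3, 9, 7, 5, 10, 12]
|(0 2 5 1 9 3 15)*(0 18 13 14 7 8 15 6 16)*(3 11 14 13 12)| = 15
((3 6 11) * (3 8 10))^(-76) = (3 10 8 11 6)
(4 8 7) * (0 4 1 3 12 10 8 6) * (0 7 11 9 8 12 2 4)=[0, 3, 4, 2, 6, 5, 7, 1, 11, 8, 12, 9, 10]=(1 3 2 4 6 7)(8 11 9)(10 12)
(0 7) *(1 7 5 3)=(0 5 3 1 7)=[5, 7, 2, 1, 4, 3, 6, 0]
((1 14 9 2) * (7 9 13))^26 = ((1 14 13 7 9 2))^26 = (1 13 9)(2 14 7)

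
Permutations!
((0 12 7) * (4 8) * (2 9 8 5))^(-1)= (0 7 12)(2 5 4 8 9)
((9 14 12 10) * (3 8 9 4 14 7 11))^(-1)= (3 11 7 9 8)(4 10 12 14)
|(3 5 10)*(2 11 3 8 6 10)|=|(2 11 3 5)(6 10 8)|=12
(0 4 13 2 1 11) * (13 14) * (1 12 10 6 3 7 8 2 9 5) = (0 4 14 13 9 5 1 11)(2 12 10 6 3 7 8) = [4, 11, 12, 7, 14, 1, 3, 8, 2, 5, 6, 0, 10, 9, 13]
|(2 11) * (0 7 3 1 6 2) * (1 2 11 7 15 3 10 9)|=|(0 15 3 2 7 10 9 1 6 11)|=10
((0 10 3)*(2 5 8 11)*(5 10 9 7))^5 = (0 11 9 2 7 10 5 3 8)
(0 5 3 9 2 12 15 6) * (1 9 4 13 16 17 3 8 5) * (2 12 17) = [1, 9, 17, 4, 13, 8, 0, 7, 5, 12, 10, 11, 15, 16, 14, 6, 2, 3] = (0 1 9 12 15 6)(2 17 3 4 13 16)(5 8)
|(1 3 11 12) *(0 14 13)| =|(0 14 13)(1 3 11 12)| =12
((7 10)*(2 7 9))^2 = (2 10)(7 9)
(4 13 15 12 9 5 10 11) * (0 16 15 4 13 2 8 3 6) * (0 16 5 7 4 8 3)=(0 5 10 11 13 8)(2 3 6 16 15 12 9 7 4)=[5, 1, 3, 6, 2, 10, 16, 4, 0, 7, 11, 13, 9, 8, 14, 12, 15]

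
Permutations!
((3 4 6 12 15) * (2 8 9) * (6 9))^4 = ((2 8 6 12 15 3 4 9))^4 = (2 15)(3 8)(4 6)(9 12)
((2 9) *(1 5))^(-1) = ((1 5)(2 9))^(-1) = (1 5)(2 9)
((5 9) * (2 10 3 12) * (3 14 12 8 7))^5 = (2 10 14 12)(3 7 8)(5 9)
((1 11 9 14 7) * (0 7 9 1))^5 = (0 7)(1 11)(9 14)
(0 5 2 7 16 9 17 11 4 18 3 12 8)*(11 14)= (0 5 2 7 16 9 17 14 11 4 18 3 12 8)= [5, 1, 7, 12, 18, 2, 6, 16, 0, 17, 10, 4, 8, 13, 11, 15, 9, 14, 3]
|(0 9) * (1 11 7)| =|(0 9)(1 11 7)| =6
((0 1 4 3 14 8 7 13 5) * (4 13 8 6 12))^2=(0 13)(1 5)(3 6 4 14 12)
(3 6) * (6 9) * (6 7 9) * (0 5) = (0 5)(3 6)(7 9) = [5, 1, 2, 6, 4, 0, 3, 9, 8, 7]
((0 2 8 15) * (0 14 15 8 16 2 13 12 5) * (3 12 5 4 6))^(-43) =(0 5 13)(2 16)(3 12 4 6)(14 15)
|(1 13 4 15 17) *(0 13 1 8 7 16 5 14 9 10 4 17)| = |(0 13 17 8 7 16 5 14 9 10 4 15)| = 12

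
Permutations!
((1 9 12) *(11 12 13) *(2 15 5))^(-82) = ((1 9 13 11 12)(2 15 5))^(-82) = (1 11 9 12 13)(2 5 15)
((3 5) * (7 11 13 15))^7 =(3 5)(7 15 13 11) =((3 5)(7 11 13 15))^7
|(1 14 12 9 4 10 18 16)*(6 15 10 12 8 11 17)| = |(1 14 8 11 17 6 15 10 18 16)(4 12 9)| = 30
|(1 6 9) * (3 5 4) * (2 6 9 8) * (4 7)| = 12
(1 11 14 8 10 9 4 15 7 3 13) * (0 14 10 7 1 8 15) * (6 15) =(0 14 6 15 1 11 10 9 4)(3 13 8 7) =[14, 11, 2, 13, 0, 5, 15, 3, 7, 4, 9, 10, 12, 8, 6, 1]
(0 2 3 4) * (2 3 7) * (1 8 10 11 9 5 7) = (0 3 4)(1 8 10 11 9 5 7 2) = [3, 8, 1, 4, 0, 7, 6, 2, 10, 5, 11, 9]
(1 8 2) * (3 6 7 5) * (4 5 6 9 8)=(1 4 5 3 9 8 2)(6 7)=[0, 4, 1, 9, 5, 3, 7, 6, 2, 8]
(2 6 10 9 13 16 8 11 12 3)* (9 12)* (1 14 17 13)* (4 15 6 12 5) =(1 14 17 13 16 8 11 9)(2 12 3)(4 15 6 10 5) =[0, 14, 12, 2, 15, 4, 10, 7, 11, 1, 5, 9, 3, 16, 17, 6, 8, 13]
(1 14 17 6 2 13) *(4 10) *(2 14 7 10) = (1 7 10 4 2 13)(6 14 17) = [0, 7, 13, 3, 2, 5, 14, 10, 8, 9, 4, 11, 12, 1, 17, 15, 16, 6]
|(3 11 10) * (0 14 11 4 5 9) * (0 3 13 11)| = |(0 14)(3 4 5 9)(10 13 11)| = 12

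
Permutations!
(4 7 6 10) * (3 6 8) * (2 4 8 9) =(2 4 7 9)(3 6 10 8) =[0, 1, 4, 6, 7, 5, 10, 9, 3, 2, 8]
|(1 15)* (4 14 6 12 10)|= 10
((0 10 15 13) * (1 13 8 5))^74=((0 10 15 8 5 1 13))^74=(0 5 10 1 15 13 8)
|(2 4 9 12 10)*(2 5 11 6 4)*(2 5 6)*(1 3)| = |(1 3)(2 5 11)(4 9 12 10 6)| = 30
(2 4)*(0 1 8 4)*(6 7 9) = (0 1 8 4 2)(6 7 9) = [1, 8, 0, 3, 2, 5, 7, 9, 4, 6]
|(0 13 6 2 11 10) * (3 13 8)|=8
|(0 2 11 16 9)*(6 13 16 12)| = 8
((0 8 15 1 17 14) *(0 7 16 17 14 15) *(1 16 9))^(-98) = (1 7)(9 14)(15 16 17)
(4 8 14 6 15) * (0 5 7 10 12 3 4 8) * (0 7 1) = (0 5 1)(3 4 7 10 12)(6 15 8 14) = [5, 0, 2, 4, 7, 1, 15, 10, 14, 9, 12, 11, 3, 13, 6, 8]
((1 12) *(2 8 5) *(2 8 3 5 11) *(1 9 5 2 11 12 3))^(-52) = ((1 3 2)(5 8 12 9))^(-52) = (12)(1 2 3)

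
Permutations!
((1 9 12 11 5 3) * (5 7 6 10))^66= ((1 9 12 11 7 6 10 5 3))^66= (1 11 10)(3 12 6)(5 9 7)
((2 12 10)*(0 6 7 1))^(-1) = (0 1 7 6)(2 10 12)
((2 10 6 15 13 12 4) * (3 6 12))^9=(2 10 12 4)(3 6 15 13)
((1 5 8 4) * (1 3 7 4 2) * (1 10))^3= ((1 5 8 2 10)(3 7 4))^3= (1 2 5 10 8)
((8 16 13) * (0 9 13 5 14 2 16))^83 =(0 8 13 9)(2 14 5 16)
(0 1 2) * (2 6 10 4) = (0 1 6 10 4 2) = [1, 6, 0, 3, 2, 5, 10, 7, 8, 9, 4]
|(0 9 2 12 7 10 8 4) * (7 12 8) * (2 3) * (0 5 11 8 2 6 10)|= 12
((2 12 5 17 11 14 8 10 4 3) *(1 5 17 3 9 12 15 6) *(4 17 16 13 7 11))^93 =(1 2)(3 6)(4 7 17 13 10 16 8 12 14 9 11)(5 15)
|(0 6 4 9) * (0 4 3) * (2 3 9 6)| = |(0 2 3)(4 6 9)| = 3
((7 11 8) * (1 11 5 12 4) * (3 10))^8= ((1 11 8 7 5 12 4)(3 10))^8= (1 11 8 7 5 12 4)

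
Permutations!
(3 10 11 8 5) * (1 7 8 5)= (1 7 8)(3 10 11 5)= [0, 7, 2, 10, 4, 3, 6, 8, 1, 9, 11, 5]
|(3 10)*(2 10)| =|(2 10 3)| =3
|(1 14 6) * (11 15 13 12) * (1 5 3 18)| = |(1 14 6 5 3 18)(11 15 13 12)| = 12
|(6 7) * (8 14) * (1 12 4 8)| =10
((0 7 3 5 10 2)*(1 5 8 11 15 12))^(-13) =(0 10 1 15 8 7 2 5 12 11 3)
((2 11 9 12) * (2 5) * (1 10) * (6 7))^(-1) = ((1 10)(2 11 9 12 5)(6 7))^(-1) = (1 10)(2 5 12 9 11)(6 7)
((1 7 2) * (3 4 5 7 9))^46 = (1 5 9 7 3 2 4)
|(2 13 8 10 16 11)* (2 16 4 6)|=6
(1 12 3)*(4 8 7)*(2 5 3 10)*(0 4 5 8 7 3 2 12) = (0 4 7 5 2 8 3 1)(10 12) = [4, 0, 8, 1, 7, 2, 6, 5, 3, 9, 12, 11, 10]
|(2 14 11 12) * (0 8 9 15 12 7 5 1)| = 11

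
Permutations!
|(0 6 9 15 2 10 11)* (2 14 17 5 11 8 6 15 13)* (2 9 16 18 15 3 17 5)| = 26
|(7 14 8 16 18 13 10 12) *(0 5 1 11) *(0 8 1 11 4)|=|(0 5 11 8 16 18 13 10 12 7 14 1 4)|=13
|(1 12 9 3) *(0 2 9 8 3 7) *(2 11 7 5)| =|(0 11 7)(1 12 8 3)(2 9 5)| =12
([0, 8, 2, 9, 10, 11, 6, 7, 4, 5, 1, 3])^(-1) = [0, 10, 2, 11, 8, 9, 6, 7, 1, 3, 4, 5]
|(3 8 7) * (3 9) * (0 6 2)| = |(0 6 2)(3 8 7 9)| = 12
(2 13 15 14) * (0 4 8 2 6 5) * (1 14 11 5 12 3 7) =(0 4 8 2 13 15 11 5)(1 14 6 12 3 7) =[4, 14, 13, 7, 8, 0, 12, 1, 2, 9, 10, 5, 3, 15, 6, 11]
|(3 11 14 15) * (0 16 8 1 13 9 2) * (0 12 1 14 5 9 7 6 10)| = 16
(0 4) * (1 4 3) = (0 3 1 4) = [3, 4, 2, 1, 0]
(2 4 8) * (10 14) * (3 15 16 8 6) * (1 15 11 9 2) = (1 15 16 8)(2 4 6 3 11 9)(10 14) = [0, 15, 4, 11, 6, 5, 3, 7, 1, 2, 14, 9, 12, 13, 10, 16, 8]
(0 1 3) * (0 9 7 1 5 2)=(0 5 2)(1 3 9 7)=[5, 3, 0, 9, 4, 2, 6, 1, 8, 7]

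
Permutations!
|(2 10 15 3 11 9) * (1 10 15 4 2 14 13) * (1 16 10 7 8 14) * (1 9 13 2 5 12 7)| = |(2 15 3 11 13 16 10 4 5 12 7 8 14)| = 13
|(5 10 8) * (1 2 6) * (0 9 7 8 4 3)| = 24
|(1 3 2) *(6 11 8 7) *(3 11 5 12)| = 9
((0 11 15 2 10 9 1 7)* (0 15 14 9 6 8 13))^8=(0 10 1)(2 9 13)(6 7 11)(8 15 14)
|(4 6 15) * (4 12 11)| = 5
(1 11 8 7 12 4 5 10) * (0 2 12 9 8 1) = [2, 11, 12, 3, 5, 10, 6, 9, 7, 8, 0, 1, 4] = (0 2 12 4 5 10)(1 11)(7 9 8)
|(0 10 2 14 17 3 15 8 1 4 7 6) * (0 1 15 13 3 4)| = |(0 10 2 14 17 4 7 6 1)(3 13)(8 15)| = 18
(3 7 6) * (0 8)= [8, 1, 2, 7, 4, 5, 3, 6, 0]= (0 8)(3 7 6)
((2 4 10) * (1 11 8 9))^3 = (1 9 8 11)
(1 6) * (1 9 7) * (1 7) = [0, 6, 2, 3, 4, 5, 9, 7, 8, 1] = (1 6 9)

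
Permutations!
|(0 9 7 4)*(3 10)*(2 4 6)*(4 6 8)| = |(0 9 7 8 4)(2 6)(3 10)| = 10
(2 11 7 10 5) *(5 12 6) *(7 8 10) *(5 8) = (2 11 5)(6 8 10 12) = [0, 1, 11, 3, 4, 2, 8, 7, 10, 9, 12, 5, 6]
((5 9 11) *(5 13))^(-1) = (5 13 11 9) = ((5 9 11 13))^(-1)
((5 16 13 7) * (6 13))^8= ((5 16 6 13 7))^8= (5 13 16 7 6)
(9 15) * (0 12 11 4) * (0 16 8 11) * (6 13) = (0 12)(4 16 8 11)(6 13)(9 15) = [12, 1, 2, 3, 16, 5, 13, 7, 11, 15, 10, 4, 0, 6, 14, 9, 8]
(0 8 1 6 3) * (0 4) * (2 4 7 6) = (0 8 1 2 4)(3 7 6) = [8, 2, 4, 7, 0, 5, 3, 6, 1]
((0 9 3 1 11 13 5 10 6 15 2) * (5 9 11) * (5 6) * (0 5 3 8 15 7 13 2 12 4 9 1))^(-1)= ((0 11 2 5 10 3)(1 6 7 13)(4 9 8 15 12))^(-1)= (0 3 10 5 2 11)(1 13 7 6)(4 12 15 8 9)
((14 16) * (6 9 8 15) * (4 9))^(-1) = ((4 9 8 15 6)(14 16))^(-1) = (4 6 15 8 9)(14 16)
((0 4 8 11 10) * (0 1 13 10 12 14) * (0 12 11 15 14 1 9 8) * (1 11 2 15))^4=((0 4)(1 13 10 9 8)(2 15 14 12 11))^4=(1 8 9 10 13)(2 11 12 14 15)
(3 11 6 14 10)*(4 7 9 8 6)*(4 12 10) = (3 11 12 10)(4 7 9 8 6 14) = [0, 1, 2, 11, 7, 5, 14, 9, 6, 8, 3, 12, 10, 13, 4]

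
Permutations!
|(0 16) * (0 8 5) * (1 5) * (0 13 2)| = 7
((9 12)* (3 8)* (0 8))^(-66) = (12)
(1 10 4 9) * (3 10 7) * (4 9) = (1 7 3 10 9) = [0, 7, 2, 10, 4, 5, 6, 3, 8, 1, 9]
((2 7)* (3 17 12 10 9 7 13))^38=(2 9 12 3)(7 10 17 13)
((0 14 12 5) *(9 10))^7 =(0 5 12 14)(9 10)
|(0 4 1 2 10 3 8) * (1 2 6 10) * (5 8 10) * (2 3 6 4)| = 9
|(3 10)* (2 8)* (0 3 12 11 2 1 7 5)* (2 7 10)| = 10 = |(0 3 2 8 1 10 12 11 7 5)|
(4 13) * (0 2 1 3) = (0 2 1 3)(4 13) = [2, 3, 1, 0, 13, 5, 6, 7, 8, 9, 10, 11, 12, 4]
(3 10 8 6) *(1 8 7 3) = (1 8 6)(3 10 7) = [0, 8, 2, 10, 4, 5, 1, 3, 6, 9, 7]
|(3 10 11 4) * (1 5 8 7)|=|(1 5 8 7)(3 10 11 4)|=4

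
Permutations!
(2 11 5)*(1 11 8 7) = (1 11 5 2 8 7) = [0, 11, 8, 3, 4, 2, 6, 1, 7, 9, 10, 5]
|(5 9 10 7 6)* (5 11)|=|(5 9 10 7 6 11)|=6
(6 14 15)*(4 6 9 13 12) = [0, 1, 2, 3, 6, 5, 14, 7, 8, 13, 10, 11, 4, 12, 15, 9] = (4 6 14 15 9 13 12)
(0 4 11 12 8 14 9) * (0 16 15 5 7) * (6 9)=(0 4 11 12 8 14 6 9 16 15 5 7)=[4, 1, 2, 3, 11, 7, 9, 0, 14, 16, 10, 12, 8, 13, 6, 5, 15]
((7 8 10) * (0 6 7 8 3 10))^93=(0 3)(6 10)(7 8)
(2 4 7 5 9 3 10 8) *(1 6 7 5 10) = (1 6 7 10 8 2 4 5 9 3) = [0, 6, 4, 1, 5, 9, 7, 10, 2, 3, 8]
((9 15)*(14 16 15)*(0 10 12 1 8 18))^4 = (0 8 12)(1 10 18) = ((0 10 12 1 8 18)(9 14 16 15))^4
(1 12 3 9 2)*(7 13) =[0, 12, 1, 9, 4, 5, 6, 13, 8, 2, 10, 11, 3, 7] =(1 12 3 9 2)(7 13)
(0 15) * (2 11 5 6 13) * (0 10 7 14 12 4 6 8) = (0 15 10 7 14 12 4 6 13 2 11 5 8) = [15, 1, 11, 3, 6, 8, 13, 14, 0, 9, 7, 5, 4, 2, 12, 10]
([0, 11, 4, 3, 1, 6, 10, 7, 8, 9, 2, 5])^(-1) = (1 4 2 10 6 5 11)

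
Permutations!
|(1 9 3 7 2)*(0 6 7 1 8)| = 15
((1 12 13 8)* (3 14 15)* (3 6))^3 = (1 8 13 12)(3 6 15 14)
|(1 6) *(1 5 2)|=4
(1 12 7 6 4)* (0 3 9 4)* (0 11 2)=(0 3 9 4 1 12 7 6 11 2)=[3, 12, 0, 9, 1, 5, 11, 6, 8, 4, 10, 2, 7]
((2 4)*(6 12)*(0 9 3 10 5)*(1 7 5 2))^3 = (0 10 1)(2 7 9)(3 4 5)(6 12)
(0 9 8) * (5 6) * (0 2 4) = (0 9 8 2 4)(5 6) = [9, 1, 4, 3, 0, 6, 5, 7, 2, 8]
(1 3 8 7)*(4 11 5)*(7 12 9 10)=[0, 3, 2, 8, 11, 4, 6, 1, 12, 10, 7, 5, 9]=(1 3 8 12 9 10 7)(4 11 5)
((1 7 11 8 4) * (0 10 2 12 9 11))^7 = ((0 10 2 12 9 11 8 4 1 7))^7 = (0 4 9 10 1 11 2 7 8 12)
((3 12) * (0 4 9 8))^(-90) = (12)(0 9)(4 8)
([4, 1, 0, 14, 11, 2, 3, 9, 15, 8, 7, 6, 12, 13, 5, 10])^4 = [3, 1, 6, 0, 14, 11, 2, 10, 9, 7, 15, 5, 12, 13, 4, 8]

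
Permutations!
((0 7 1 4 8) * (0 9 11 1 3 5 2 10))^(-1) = ((0 7 3 5 2 10)(1 4 8 9 11))^(-1) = (0 10 2 5 3 7)(1 11 9 8 4)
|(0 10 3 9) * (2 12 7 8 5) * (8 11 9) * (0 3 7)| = 10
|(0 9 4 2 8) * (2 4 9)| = 3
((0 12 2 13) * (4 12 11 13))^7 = (0 11 13)(2 4 12)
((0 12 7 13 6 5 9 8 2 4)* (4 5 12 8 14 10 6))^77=((0 8 2 5 9 14 10 6 12 7 13 4))^77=(0 14 13 5 12 8 10 4 9 7 2 6)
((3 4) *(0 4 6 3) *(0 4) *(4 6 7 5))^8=(3 4 7 6 5)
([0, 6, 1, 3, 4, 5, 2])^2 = [0, 2, 6, 3, 4, 5, 1]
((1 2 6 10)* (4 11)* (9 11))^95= (1 10 6 2)(4 11 9)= ((1 2 6 10)(4 9 11))^95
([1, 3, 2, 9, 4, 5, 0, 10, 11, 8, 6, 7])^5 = [11, 7, 2, 10, 4, 5, 8, 3, 0, 6, 9, 1]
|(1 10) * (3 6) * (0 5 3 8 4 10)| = 8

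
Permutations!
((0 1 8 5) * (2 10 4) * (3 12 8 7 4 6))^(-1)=((0 1 7 4 2 10 6 3 12 8 5))^(-1)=(0 5 8 12 3 6 10 2 4 7 1)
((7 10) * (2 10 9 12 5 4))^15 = (2 10 7 9 12 5 4)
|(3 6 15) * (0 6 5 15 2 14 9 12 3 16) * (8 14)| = |(0 6 2 8 14 9 12 3 5 15 16)| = 11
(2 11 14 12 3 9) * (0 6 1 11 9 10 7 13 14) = (0 6 1 11)(2 9)(3 10 7 13 14 12) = [6, 11, 9, 10, 4, 5, 1, 13, 8, 2, 7, 0, 3, 14, 12]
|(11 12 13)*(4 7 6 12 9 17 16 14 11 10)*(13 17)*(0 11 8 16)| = 30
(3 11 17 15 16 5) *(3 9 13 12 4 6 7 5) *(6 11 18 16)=(3 18 16)(4 11 17 15 6 7 5 9 13 12)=[0, 1, 2, 18, 11, 9, 7, 5, 8, 13, 10, 17, 4, 12, 14, 6, 3, 15, 16]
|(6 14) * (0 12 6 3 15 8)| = 7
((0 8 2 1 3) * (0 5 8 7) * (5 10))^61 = ((0 7)(1 3 10 5 8 2))^61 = (0 7)(1 3 10 5 8 2)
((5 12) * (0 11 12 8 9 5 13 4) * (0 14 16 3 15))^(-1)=(0 15 3 16 14 4 13 12 11)(5 9 8)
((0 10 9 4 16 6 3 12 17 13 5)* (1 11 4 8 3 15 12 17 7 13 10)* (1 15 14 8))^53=((0 15 12 7 13 5)(1 11 4 16 6 14 8 3 17 10 9))^53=(0 5 13 7 12 15)(1 10 3 14 16 11 9 17 8 6 4)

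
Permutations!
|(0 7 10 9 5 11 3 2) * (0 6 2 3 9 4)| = 12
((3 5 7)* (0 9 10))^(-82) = (0 10 9)(3 7 5)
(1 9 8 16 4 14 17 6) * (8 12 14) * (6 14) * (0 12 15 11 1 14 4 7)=(0 12 6 14 17 4 8 16 7)(1 9 15 11)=[12, 9, 2, 3, 8, 5, 14, 0, 16, 15, 10, 1, 6, 13, 17, 11, 7, 4]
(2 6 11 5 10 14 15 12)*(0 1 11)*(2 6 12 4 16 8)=[1, 11, 12, 3, 16, 10, 0, 7, 2, 9, 14, 5, 6, 13, 15, 4, 8]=(0 1 11 5 10 14 15 4 16 8 2 12 6)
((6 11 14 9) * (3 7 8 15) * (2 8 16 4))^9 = (2 15 7 4 8 3 16)(6 11 14 9)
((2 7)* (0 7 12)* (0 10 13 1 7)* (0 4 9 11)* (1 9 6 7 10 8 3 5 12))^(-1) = ((0 4 6 7 2 1 10 13 9 11)(3 5 12 8))^(-1) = (0 11 9 13 10 1 2 7 6 4)(3 8 12 5)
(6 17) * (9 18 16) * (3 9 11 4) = (3 9 18 16 11 4)(6 17) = [0, 1, 2, 9, 3, 5, 17, 7, 8, 18, 10, 4, 12, 13, 14, 15, 11, 6, 16]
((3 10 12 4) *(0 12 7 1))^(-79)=(0 7 3 12 1 10 4)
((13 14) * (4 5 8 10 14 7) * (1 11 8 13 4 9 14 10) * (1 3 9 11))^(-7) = (3 14 5 7 8 9 4 13 11)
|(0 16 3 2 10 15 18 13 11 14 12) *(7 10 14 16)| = 12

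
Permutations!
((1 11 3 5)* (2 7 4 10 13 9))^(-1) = ((1 11 3 5)(2 7 4 10 13 9))^(-1) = (1 5 3 11)(2 9 13 10 4 7)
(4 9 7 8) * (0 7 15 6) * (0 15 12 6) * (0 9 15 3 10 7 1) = [1, 0, 2, 10, 15, 5, 3, 8, 4, 12, 7, 11, 6, 13, 14, 9] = (0 1)(3 10 7 8 4 15 9 12 6)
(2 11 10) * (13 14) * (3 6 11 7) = (2 7 3 6 11 10)(13 14) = [0, 1, 7, 6, 4, 5, 11, 3, 8, 9, 2, 10, 12, 14, 13]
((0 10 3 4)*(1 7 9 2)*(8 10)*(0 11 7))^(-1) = ((0 8 10 3 4 11 7 9 2 1))^(-1) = (0 1 2 9 7 11 4 3 10 8)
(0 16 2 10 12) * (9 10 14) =[16, 1, 14, 3, 4, 5, 6, 7, 8, 10, 12, 11, 0, 13, 9, 15, 2] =(0 16 2 14 9 10 12)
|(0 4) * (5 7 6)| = 6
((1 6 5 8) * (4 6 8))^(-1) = (1 8)(4 5 6)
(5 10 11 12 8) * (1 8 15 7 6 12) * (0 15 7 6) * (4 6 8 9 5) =[15, 9, 2, 3, 6, 10, 12, 0, 4, 5, 11, 1, 7, 13, 14, 8] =(0 15 8 4 6 12 7)(1 9 5 10 11)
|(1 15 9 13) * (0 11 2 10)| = 4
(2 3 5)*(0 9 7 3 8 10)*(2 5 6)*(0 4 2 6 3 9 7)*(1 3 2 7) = [1, 3, 8, 2, 7, 5, 6, 9, 10, 0, 4] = (0 1 3 2 8 10 4 7 9)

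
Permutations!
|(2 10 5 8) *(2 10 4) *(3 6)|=6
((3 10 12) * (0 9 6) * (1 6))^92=(3 12 10)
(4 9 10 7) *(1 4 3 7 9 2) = [0, 4, 1, 7, 2, 5, 6, 3, 8, 10, 9] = (1 4 2)(3 7)(9 10)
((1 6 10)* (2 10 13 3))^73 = ((1 6 13 3 2 10))^73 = (1 6 13 3 2 10)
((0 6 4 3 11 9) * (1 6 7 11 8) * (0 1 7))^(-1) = (1 9 11 7 8 3 4 6)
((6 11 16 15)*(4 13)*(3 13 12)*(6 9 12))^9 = (16)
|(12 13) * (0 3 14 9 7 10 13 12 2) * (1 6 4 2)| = 11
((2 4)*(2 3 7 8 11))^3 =(2 7)(3 11)(4 8)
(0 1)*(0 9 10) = (0 1 9 10) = [1, 9, 2, 3, 4, 5, 6, 7, 8, 10, 0]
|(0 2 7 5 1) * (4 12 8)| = 15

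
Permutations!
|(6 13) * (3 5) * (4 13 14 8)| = 10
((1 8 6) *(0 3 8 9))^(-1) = ((0 3 8 6 1 9))^(-1) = (0 9 1 6 8 3)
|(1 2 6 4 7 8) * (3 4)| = |(1 2 6 3 4 7 8)| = 7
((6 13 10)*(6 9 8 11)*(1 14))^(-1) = ((1 14)(6 13 10 9 8 11))^(-1) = (1 14)(6 11 8 9 10 13)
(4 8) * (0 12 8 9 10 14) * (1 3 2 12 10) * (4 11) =(0 10 14)(1 3 2 12 8 11 4 9) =[10, 3, 12, 2, 9, 5, 6, 7, 11, 1, 14, 4, 8, 13, 0]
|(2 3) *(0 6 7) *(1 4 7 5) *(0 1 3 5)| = 6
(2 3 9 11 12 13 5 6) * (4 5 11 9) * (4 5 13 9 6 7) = (2 3 5 7 4 13 11 12 9 6) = [0, 1, 3, 5, 13, 7, 2, 4, 8, 6, 10, 12, 9, 11]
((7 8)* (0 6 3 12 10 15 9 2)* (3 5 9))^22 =((0 6 5 9 2)(3 12 10 15)(7 8))^22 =(0 5 2 6 9)(3 10)(12 15)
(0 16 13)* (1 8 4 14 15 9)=(0 16 13)(1 8 4 14 15 9)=[16, 8, 2, 3, 14, 5, 6, 7, 4, 1, 10, 11, 12, 0, 15, 9, 13]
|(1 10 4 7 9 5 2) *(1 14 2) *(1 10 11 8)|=|(1 11 8)(2 14)(4 7 9 5 10)|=30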